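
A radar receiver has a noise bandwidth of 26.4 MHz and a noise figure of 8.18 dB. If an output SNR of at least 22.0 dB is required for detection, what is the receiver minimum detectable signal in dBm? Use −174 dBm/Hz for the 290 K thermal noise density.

Sensitivity = −174 + 10 log₁₀(B) + NF + SNR_min
= −174 + 74.22 + 8.18 + 22.0
= −69.60 dBm → −69.6 dBm

−69.6 dBm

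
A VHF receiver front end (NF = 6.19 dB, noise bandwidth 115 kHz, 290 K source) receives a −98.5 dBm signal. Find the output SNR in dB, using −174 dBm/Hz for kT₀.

Noise floor: N = −174 + 10 log₁₀(B) + NF
10 log₁₀(1.15×10⁵) = 50.61 dB
N = −174 + 50.61 + 6.19 = −117.20 dBm
SNR = P_sig − N = −98.5 − (−117.20) = 18.70 dB → 18.7 dB

18.7 dB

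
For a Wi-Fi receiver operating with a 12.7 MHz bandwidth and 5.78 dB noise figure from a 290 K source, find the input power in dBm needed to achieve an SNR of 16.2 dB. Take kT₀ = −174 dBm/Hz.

Sensitivity = −174 + 10 log₁₀(B) + NF + SNR_min
= −174 + 71.04 + 5.78 + 16.2
= −80.98 dBm → −81.0 dBm

−81.0 dBm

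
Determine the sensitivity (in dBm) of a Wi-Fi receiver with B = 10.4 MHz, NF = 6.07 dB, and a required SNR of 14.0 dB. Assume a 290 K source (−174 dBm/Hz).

Sensitivity = −174 + 10 log₁₀(B) + NF + SNR_min
= −174 + 70.17 + 6.07 + 14.0
= −83.76 dBm → −83.8 dBm

−83.8 dBm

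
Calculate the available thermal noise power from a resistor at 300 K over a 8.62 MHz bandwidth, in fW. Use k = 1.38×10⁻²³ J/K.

35.7 fW

P_n = kTB = 1.38×10⁻²³ × 300 × 8.62×10⁶ = 3.57×10⁻¹⁴ W = 35.7 fW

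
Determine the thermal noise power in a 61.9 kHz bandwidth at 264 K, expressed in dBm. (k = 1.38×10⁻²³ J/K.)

−126.5 dBm

P_n = kTB = 1.38×10⁻²³ × 264 × 6.19×10⁴ = 2.26×10⁻¹⁶ W
In dBm: 10 log₁₀(2.26×10⁻¹⁶ / 10⁻³) = −126.5 dBm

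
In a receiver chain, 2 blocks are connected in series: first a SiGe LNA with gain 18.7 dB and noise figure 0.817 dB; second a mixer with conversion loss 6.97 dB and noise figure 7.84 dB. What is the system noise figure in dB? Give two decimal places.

1.06 dB

Convert to linear (a loss of L dB is a gain of −L dB): F_i = 10^(NF_i/10), G_i = 10^(G_i,dB/10)
  Stage 1: F_1 = 10^(0.817/10) = 1.207, G_1 = 10^(18.7/10) = 74.13
  Stage 2: F_2 = 10^(7.84/10) = 6.081, G_2 = 10^(−6.97/10) = 0.2009
Friis cascade:
  F = 1.207 + (6.081 − 1)/74.13 = 1.276
NF = 10 log₁₀(1.276) = 1.06 dB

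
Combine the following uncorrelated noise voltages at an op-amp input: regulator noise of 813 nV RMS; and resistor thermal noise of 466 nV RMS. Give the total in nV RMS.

Uncorrelated sources add in power (mean-square): V_tot = √(ΣV_i²)
V_tot = √[(8.13×10⁻⁷)² + (4.66×10⁻⁷)²] = 9.37×10⁻⁷ V = 937 nV

937 nV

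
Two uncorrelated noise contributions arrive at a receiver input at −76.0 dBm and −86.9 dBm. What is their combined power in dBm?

Convert to linear, add, convert back:
P₁ = 2.51×10⁻¹¹ W, P₂ = 2.04×10⁻¹² W
P_tot = 2.72×10⁻¹¹ W → 10 log₁₀(P_tot / 10⁻³) = −75.7 dBm

−75.7 dBm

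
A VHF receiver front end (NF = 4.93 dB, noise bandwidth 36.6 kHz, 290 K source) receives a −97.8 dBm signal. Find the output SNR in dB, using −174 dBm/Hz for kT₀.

25.6 dB

Noise floor: N = −174 + 10 log₁₀(B) + NF
10 log₁₀(3.66×10⁴) = 45.63 dB
N = −174 + 45.63 + 4.93 = −123.44 dBm
SNR = P_sig − N = −97.8 − (−123.44) = 25.64 dB → 25.6 dB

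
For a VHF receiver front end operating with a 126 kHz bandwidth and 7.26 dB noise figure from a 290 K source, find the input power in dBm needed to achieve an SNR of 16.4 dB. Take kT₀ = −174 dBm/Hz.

Sensitivity = −174 + 10 log₁₀(B) + NF + SNR_min
= −174 + 51 + 7.26 + 16.4
= −99.34 dBm → −99.3 dBm

−99.3 dBm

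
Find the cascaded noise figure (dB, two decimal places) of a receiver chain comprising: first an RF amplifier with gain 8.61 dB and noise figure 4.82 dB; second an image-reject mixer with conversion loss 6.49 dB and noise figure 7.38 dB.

5.62 dB

Convert to linear (a loss of L dB is a gain of −L dB): F_i = 10^(NF_i/10), G_i = 10^(G_i,dB/10)
  Stage 1: F_1 = 10^(4.82/10) = 3.034, G_1 = 10^(8.61/10) = 7.261
  Stage 2: F_2 = 10^(7.38/10) = 5.470, G_2 = 10^(−6.49/10) = 0.2244
Friis cascade:
  F = 3.034 + (5.470 − 1)/7.261 = 3.650
NF = 10 log₁₀(3.650) = 5.62 dB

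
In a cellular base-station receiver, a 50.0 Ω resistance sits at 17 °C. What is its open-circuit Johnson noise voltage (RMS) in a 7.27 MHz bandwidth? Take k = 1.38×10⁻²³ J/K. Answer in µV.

T = 17 °C + 273.15 = 290.15 K
V_n = √(4kTRB)
4kTRB = 4 × 1.38×10⁻²³ × 290.15 × 5.00×10¹ × 7.27×10⁶ = 5.82×10⁻¹² V²
V_n = √(5.82×10⁻¹²) = 2.41×10⁻⁶ V = 2.41 µV

2.41 µV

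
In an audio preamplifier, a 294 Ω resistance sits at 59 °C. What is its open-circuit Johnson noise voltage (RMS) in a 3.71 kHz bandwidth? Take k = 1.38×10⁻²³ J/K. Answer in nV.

141 nV

T = 59 °C + 273.15 = 332.15 K
V_n = √(4kTRB)
4kTRB = 4 × 1.38×10⁻²³ × 332.15 × 2.94×10² × 3.71×10³ = 2.00×10⁻¹⁴ V²
V_n = √(2.00×10⁻¹⁴) = 1.41×10⁻⁷ V = 141 nV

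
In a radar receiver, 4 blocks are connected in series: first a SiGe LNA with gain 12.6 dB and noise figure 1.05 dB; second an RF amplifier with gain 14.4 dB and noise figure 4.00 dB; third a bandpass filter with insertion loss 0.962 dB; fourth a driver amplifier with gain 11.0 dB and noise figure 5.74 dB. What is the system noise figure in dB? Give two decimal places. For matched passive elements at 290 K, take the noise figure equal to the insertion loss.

Convert to linear (a loss of L dB is a gain of −L dB): F_i = 10^(NF_i/10), G_i = 10^(G_i,dB/10)
  Stage 1: F_1 = 10^(1.05/10) = 1.274, G_1 = 10^(12.6/10) = 18.20
  Stage 2: F_2 = 10^(4.00/10) = 2.512, G_2 = 10^(14.4/10) = 27.54
  Stage 3: F_3 = 10^(0.962/10) = 1.248, G_3 = 10^(−0.962/10) = 0.8013
  Stage 4: F_4 = 10^(5.74/10) = 3.750, G_4 = 10^(11.0/10) = 12.59
Friis cascade:
  F = 1.274 + (2.512 − 1)/18.20 + (1.248 − 1)/501.2 + (3.750 − 1)/401.6 = 1.364
NF = 10 log₁₀(1.364) = 1.35 dB

1.35 dB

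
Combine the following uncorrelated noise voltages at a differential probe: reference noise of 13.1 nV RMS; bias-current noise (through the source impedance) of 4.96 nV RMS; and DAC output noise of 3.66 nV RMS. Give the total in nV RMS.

Uncorrelated sources add in power (mean-square): V_tot = √(ΣV_i²)
V_tot = √[(1.31×10⁻⁸)² + (4.96×10⁻⁹)² + (3.66×10⁻⁹)²] = 1.45×10⁻⁸ V = 14.5 nV

14.5 nV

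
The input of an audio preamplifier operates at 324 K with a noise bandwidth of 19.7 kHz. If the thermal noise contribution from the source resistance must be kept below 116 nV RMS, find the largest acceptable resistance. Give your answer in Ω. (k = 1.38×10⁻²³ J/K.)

Johnson–Nyquist: V_n = √(4kTRB) ⇒ R = V_n² / (4kTB)
4kTB = 4 × 1.38×10⁻²³ × 324 × 1.97×10⁴ = 3.52×10⁻¹⁶
R = (1.16×10⁻⁷)² / 3.52×10⁻¹⁶ = 3.82×10¹ Ω = 38.2 Ω

38.2 Ω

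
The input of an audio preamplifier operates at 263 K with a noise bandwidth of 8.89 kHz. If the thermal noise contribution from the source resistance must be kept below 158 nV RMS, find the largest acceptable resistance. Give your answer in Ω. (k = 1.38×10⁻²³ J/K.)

193 Ω

Johnson–Nyquist: V_n = √(4kTRB) ⇒ R = V_n² / (4kTB)
4kTB = 4 × 1.38×10⁻²³ × 263 × 8.89×10³ = 1.29×10⁻¹⁶
R = (1.58×10⁻⁷)² / 1.29×10⁻¹⁶ = 1.93×10² Ω = 193 Ω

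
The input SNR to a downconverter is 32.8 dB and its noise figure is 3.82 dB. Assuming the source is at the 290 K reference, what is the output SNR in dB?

By definition F = SNR_in/SNR_out, so in dB: SNR_out = SNR_in − NF
SNR_out = 32.8 − 3.82 = 28.98 dB

28.98 dB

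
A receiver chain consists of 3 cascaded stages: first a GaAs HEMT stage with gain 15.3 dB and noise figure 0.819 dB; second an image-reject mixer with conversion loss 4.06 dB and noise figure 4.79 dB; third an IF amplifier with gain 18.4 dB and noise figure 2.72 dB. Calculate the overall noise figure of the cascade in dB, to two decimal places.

1.25 dB

Convert to linear (a loss of L dB is a gain of −L dB): F_i = 10^(NF_i/10), G_i = 10^(G_i,dB/10)
  Stage 1: F_1 = 10^(0.819/10) = 1.208, G_1 = 10^(15.3/10) = 33.88
  Stage 2: F_2 = 10^(4.79/10) = 3.013, G_2 = 10^(−4.06/10) = 0.3926
  Stage 3: F_3 = 10^(2.72/10) = 1.871, G_3 = 10^(18.4/10) = 69.18
Friis cascade:
  F = 1.208 + (3.013 − 1)/33.88 + (1.871 − 1)/13.30 = 1.332
NF = 10 log₁₀(1.332) = 1.25 dB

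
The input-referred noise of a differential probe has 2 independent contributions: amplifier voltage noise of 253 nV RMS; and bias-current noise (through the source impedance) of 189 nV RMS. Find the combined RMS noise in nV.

316 nV

Uncorrelated sources add in power (mean-square): V_tot = √(ΣV_i²)
V_tot = √[(2.53×10⁻⁷)² + (1.89×10⁻⁷)²] = 3.16×10⁻⁷ V = 316 nV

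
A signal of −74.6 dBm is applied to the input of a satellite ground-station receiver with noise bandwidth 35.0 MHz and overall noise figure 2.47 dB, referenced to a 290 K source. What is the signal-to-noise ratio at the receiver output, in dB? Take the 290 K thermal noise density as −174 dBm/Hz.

Noise floor: N = −174 + 10 log₁₀(B) + NF
10 log₁₀(3.50×10⁷) = 75.44 dB
N = −174 + 75.44 + 2.47 = −96.09 dBm
SNR = P_sig − N = −74.6 − (−96.09) = 21.49 dB → 21.5 dB

21.5 dB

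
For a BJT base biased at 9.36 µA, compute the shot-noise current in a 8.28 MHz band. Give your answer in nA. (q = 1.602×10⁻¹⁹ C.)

4.98 nA

I_n = √(2qI·B)
2qI·B = 2 × 1.602×10⁻¹⁹ × 9.36×10⁻⁶ × 8.28×10⁶ = 2.48×10⁻¹⁷ A²
I_n = √(2.48×10⁻¹⁷) = 4.98×10⁻⁹ A = 4.98 nA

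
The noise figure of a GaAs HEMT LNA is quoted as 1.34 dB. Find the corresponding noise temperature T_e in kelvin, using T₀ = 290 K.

105 K

F = 10^(1.34/10) = 1.36144
T_e = (F − 1)·T₀ = (1.36144 − 1) × 290 = 105 K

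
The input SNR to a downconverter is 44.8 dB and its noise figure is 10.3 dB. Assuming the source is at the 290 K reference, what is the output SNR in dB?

By definition F = SNR_in/SNR_out, so in dB: SNR_out = SNR_in − NF
SNR_out = 44.8 − 10.3 = 34.5 dB

34.5 dB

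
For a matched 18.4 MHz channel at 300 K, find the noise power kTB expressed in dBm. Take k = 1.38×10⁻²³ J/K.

P_n = kTB = 1.38×10⁻²³ × 300 × 1.84×10⁷ = 7.62×10⁻¹⁴ W
In dBm: 10 log₁₀(7.62×10⁻¹⁴ / 10⁻³) = −101.2 dBm

−101.2 dBm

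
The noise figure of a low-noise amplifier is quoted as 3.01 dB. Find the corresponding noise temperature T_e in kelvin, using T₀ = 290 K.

F = 10^(3.01/10) = 1.99986
T_e = (F − 1)·T₀ = (1.99986 − 1) × 290 = 290 K

290 K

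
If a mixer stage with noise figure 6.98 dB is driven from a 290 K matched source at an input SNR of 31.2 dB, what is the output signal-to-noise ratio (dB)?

24.22 dB

By definition F = SNR_in/SNR_out, so in dB: SNR_out = SNR_in − NF
SNR_out = 31.2 − 6.98 = 24.22 dB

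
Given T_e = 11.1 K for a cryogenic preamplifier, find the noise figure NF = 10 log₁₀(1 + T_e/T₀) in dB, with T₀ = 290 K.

0.163 dB

F = 1 + T_e/T₀ = 1 + 11.1/290 = 1.03828
NF = 10 log₁₀(1.03828) = 0.163 dB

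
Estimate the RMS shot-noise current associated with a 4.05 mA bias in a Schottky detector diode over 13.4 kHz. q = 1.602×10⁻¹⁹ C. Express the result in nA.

I_n = √(2qI·B)
2qI·B = 2 × 1.602×10⁻¹⁹ × 4.05×10⁻³ × 1.34×10⁴ = 1.74×10⁻¹⁷ A²
I_n = √(1.74×10⁻¹⁷) = 4.17×10⁻⁹ A = 4.17 nA

4.17 nA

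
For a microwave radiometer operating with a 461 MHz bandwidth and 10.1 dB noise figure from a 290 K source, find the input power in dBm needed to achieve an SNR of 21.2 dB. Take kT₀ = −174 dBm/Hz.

−56.1 dBm

Sensitivity = −174 + 10 log₁₀(B) + NF + SNR_min
= −174 + 86.64 + 10.1 + 21.2
= −56.06 dBm → −56.1 dBm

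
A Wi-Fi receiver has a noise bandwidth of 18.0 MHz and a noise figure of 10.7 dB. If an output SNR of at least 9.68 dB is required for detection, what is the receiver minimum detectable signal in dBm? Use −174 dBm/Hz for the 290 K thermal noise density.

Sensitivity = −174 + 10 log₁₀(B) + NF + SNR_min
= −174 + 72.55 + 10.7 + 9.68
= −81.07 dBm → −81.1 dBm

−81.1 dBm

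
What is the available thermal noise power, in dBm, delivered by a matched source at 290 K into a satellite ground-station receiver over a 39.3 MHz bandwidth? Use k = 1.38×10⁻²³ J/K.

P_n = kTB = 1.38×10⁻²³ × 290 × 3.93×10⁷ = 1.57×10⁻¹³ W
In dBm: 10 log₁₀(1.57×10⁻¹³ / 10⁻³) = −98.0 dBm

−98.0 dBm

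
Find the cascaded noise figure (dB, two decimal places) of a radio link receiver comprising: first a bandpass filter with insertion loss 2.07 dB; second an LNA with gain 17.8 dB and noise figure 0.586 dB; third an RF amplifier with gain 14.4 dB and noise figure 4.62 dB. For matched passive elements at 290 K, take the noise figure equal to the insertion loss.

2.77 dB

Convert to linear (a loss of L dB is a gain of −L dB): F_i = 10^(NF_i/10), G_i = 10^(G_i,dB/10)
  Stage 1: F_1 = 10^(2.07/10) = 1.611, G_1 = 10^(−2.07/10) = 0.6209
  Stage 2: F_2 = 10^(0.586/10) = 1.144, G_2 = 10^(17.8/10) = 60.26
  Stage 3: F_3 = 10^(4.62/10) = 2.897, G_3 = 10^(14.4/10) = 27.54
Friis cascade:
  F = 1.611 + (1.144 − 1)/0.6209 + (2.897 − 1)/37.41 = 1.894
NF = 10 log₁₀(1.894) = 2.77 dB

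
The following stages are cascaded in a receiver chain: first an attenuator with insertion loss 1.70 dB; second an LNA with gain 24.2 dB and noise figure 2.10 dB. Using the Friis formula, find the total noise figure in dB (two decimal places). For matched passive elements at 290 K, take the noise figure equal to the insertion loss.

Convert to linear (a loss of L dB is a gain of −L dB): F_i = 10^(NF_i/10), G_i = 10^(G_i,dB/10)
  Stage 1: F_1 = 10^(1.70/10) = 1.479, G_1 = 10^(−1.70/10) = 0.6761
  Stage 2: F_2 = 10^(2.10/10) = 1.622, G_2 = 10^(24.2/10) = 263.0
Friis cascade:
  F = 1.479 + (1.622 − 1)/0.6761 = 2.399
NF = 10 log₁₀(2.399) = 3.80 dB

3.80 dB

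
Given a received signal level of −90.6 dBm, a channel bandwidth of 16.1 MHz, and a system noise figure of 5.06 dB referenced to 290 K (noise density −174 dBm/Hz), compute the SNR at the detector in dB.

6.3 dB

Noise floor: N = −174 + 10 log₁₀(B) + NF
10 log₁₀(1.61×10⁷) = 72.07 dB
N = −174 + 72.07 + 5.06 = −96.87 dBm
SNR = P_sig − N = −90.6 − (−96.87) = 6.27 dB → 6.3 dB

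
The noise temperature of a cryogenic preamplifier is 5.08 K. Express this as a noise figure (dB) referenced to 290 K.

F = 1 + T_e/T₀ = 1 + 5.08/290 = 1.01752
NF = 10 log₁₀(1.01752) = 0.075 dB

0.075 dB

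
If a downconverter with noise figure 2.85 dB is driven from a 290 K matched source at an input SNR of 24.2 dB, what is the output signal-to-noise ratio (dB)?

21.35 dB

By definition F = SNR_in/SNR_out, so in dB: SNR_out = SNR_in − NF
SNR_out = 24.2 − 2.85 = 21.35 dB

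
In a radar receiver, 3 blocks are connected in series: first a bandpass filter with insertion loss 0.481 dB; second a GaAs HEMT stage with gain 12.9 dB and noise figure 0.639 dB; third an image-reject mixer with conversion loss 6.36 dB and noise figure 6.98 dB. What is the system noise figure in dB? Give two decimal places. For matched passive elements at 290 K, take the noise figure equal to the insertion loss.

Convert to linear (a loss of L dB is a gain of −L dB): F_i = 10^(NF_i/10), G_i = 10^(G_i,dB/10)
  Stage 1: F_1 = 10^(0.481/10) = 1.117, G_1 = 10^(−0.481/10) = 0.8952
  Stage 2: F_2 = 10^(0.639/10) = 1.159, G_2 = 10^(12.9/10) = 19.50
  Stage 3: F_3 = 10^(6.98/10) = 4.989, G_3 = 10^(−6.36/10) = 0.2312
Friis cascade:
  F = 1.117 + (1.159 − 1)/0.8952 + (4.989 − 1)/17.45 = 1.523
NF = 10 log₁₀(1.523) = 1.83 dB

1.83 dB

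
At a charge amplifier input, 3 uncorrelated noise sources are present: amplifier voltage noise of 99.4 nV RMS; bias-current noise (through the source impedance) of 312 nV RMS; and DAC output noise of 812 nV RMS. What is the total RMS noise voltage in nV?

Uncorrelated sources add in power (mean-square): V_tot = √(ΣV_i²)
V_tot = √[(9.94×10⁻⁸)² + (3.12×10⁻⁷)² + (8.12×10⁻⁷)²] = 8.76×10⁻⁷ V = 876 nV

876 nV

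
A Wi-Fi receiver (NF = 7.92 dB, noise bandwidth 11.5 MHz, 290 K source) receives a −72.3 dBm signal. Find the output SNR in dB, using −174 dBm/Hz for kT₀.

Noise floor: N = −174 + 10 log₁₀(B) + NF
10 log₁₀(1.15×10⁷) = 70.61 dB
N = −174 + 70.61 + 7.92 = −95.47 dBm
SNR = P_sig − N = −72.3 − (−95.47) = 23.17 dB → 23.2 dB

23.2 dB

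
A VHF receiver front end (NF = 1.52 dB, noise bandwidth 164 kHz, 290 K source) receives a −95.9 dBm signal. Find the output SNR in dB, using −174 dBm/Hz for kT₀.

Noise floor: N = −174 + 10 log₁₀(B) + NF
10 log₁₀(1.64×10⁵) = 52.15 dB
N = −174 + 52.15 + 1.52 = −120.33 dBm
SNR = P_sig − N = −95.9 − (−120.33) = 24.43 dB → 24.4 dB

24.4 dB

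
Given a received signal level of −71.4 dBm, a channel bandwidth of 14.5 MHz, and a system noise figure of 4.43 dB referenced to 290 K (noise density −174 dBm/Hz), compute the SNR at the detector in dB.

26.6 dB

Noise floor: N = −174 + 10 log₁₀(B) + NF
10 log₁₀(1.45×10⁷) = 71.61 dB
N = −174 + 71.61 + 4.43 = −97.96 dBm
SNR = P_sig − N = −71.4 − (−97.96) = 26.56 dB → 26.6 dB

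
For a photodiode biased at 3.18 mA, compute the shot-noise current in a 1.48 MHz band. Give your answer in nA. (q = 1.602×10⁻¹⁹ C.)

38.8 nA

I_n = √(2qI·B)
2qI·B = 2 × 1.602×10⁻¹⁹ × 3.18×10⁻³ × 1.48×10⁶ = 1.51×10⁻¹⁵ A²
I_n = √(1.51×10⁻¹⁵) = 3.88×10⁻⁸ A = 38.8 nA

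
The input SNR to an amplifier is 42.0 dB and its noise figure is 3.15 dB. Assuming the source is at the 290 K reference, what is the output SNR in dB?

By definition F = SNR_in/SNR_out, so in dB: SNR_out = SNR_in − NF
SNR_out = 42.0 − 3.15 = 38.85 dB

38.85 dB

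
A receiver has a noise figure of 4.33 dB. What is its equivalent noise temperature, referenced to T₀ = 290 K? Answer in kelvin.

496 K

F = 10^(4.33/10) = 2.71019
T_e = (F − 1)·T₀ = (2.71019 − 1) × 290 = 496 K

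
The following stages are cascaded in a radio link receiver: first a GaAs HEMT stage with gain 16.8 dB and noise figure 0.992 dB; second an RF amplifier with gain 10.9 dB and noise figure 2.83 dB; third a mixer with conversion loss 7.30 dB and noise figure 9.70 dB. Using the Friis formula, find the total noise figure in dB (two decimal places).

Convert to linear (a loss of L dB is a gain of −L dB): F_i = 10^(NF_i/10), G_i = 10^(G_i,dB/10)
  Stage 1: F_1 = 10^(0.992/10) = 1.257, G_1 = 10^(16.8/10) = 47.86
  Stage 2: F_2 = 10^(2.83/10) = 1.919, G_2 = 10^(10.9/10) = 12.30
  Stage 3: F_3 = 10^(9.70/10) = 9.333, G_3 = 10^(−7.30/10) = 0.1862
Friis cascade:
  F = 1.257 + (1.919 − 1)/47.86 + (9.333 − 1)/588.8 = 1.290
NF = 10 log₁₀(1.290) = 1.11 dB

1.11 dB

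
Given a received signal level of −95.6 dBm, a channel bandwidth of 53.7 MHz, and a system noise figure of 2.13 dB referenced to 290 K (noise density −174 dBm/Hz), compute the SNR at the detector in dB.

Noise floor: N = −174 + 10 log₁₀(B) + NF
10 log₁₀(5.37×10⁷) = 77.3 dB
N = −174 + 77.3 + 2.13 = −94.57 dBm
SNR = P_sig − N = −95.6 − (−94.57) = −1.03 dB → −1.0 dB

−1.0 dB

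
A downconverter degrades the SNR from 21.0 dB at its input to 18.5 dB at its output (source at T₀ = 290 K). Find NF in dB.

2.5 dB

NF (dB) = SNR_in(dB) − SNR_out(dB) when the source is at T₀
NF = 21.0 − 18.5 = 2.5 dB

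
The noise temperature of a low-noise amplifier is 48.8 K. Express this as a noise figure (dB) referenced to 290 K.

F = 1 + T_e/T₀ = 1 + 48.8/290 = 1.16828
NF = 10 log₁₀(1.16828) = 0.675 dB

0.675 dB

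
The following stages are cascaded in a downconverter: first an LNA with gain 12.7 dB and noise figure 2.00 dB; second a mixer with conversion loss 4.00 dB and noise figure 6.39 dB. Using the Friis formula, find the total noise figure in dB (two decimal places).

2.47 dB

Convert to linear (a loss of L dB is a gain of −L dB): F_i = 10^(NF_i/10), G_i = 10^(G_i,dB/10)
  Stage 1: F_1 = 10^(2.00/10) = 1.585, G_1 = 10^(12.7/10) = 18.62
  Stage 2: F_2 = 10^(6.39/10) = 4.355, G_2 = 10^(−4.00/10) = 0.3981
Friis cascade:
  F = 1.585 + (4.355 − 1)/18.62 = 1.765
NF = 10 log₁₀(1.765) = 2.47 dB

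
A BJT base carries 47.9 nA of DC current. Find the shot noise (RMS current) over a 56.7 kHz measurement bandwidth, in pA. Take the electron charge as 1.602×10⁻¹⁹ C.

I_n = √(2qI·B)
2qI·B = 2 × 1.602×10⁻¹⁹ × 4.79×10⁻⁸ × 5.67×10⁴ = 8.70×10⁻²² A²
I_n = √(8.70×10⁻²²) = 2.95×10⁻¹¹ A = 29.5 pA

29.5 pA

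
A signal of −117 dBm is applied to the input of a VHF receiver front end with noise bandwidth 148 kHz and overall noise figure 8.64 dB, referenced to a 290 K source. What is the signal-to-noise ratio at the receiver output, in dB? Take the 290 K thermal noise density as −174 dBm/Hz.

−3.3 dB

Noise floor: N = −174 + 10 log₁₀(B) + NF
10 log₁₀(1.48×10⁵) = 51.7 dB
N = −174 + 51.7 + 8.64 = −113.66 dBm
SNR = P_sig − N = −117 − (−113.66) = −3.34 dB → −3.3 dB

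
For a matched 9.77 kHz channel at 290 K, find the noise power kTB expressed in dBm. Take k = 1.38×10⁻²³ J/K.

P_n = kTB = 1.38×10⁻²³ × 290 × 9.77×10³ = 3.91×10⁻¹⁷ W
In dBm: 10 log₁₀(3.91×10⁻¹⁷ / 10⁻³) = −134.1 dBm

−134.1 dBm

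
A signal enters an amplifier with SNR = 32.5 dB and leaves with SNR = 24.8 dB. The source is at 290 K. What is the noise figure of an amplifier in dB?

NF (dB) = SNR_in(dB) − SNR_out(dB) when the source is at T₀
NF = 32.5 − 24.8 = 7.7 dB

7.7 dB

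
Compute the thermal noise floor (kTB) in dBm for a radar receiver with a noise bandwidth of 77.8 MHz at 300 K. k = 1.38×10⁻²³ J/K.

P_n = kTB = 1.38×10⁻²³ × 300 × 7.78×10⁷ = 3.22×10⁻¹³ W
In dBm: 10 log₁₀(3.22×10⁻¹³ / 10⁻³) = −94.9 dBm

−94.9 dBm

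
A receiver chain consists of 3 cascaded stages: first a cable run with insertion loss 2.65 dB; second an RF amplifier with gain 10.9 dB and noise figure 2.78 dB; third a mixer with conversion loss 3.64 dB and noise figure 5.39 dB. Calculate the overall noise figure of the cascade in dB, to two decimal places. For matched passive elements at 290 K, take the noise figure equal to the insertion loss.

5.87 dB

Convert to linear (a loss of L dB is a gain of −L dB): F_i = 10^(NF_i/10), G_i = 10^(G_i,dB/10)
  Stage 1: F_1 = 10^(2.65/10) = 1.841, G_1 = 10^(−2.65/10) = 0.5433
  Stage 2: F_2 = 10^(2.78/10) = 1.897, G_2 = 10^(10.9/10) = 12.30
  Stage 3: F_3 = 10^(5.39/10) = 3.459, G_3 = 10^(−3.64/10) = 0.4325
Friis cascade:
  F = 1.841 + (1.897 − 1)/0.5433 + (3.459 − 1)/6.683 = 3.859
NF = 10 log₁₀(3.859) = 5.87 dB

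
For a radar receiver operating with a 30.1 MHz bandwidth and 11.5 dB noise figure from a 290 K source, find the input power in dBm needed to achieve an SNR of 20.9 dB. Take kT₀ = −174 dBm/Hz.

Sensitivity = −174 + 10 log₁₀(B) + NF + SNR_min
= −174 + 74.79 + 11.5 + 20.9
= −66.81 dBm → −66.8 dBm

−66.8 dBm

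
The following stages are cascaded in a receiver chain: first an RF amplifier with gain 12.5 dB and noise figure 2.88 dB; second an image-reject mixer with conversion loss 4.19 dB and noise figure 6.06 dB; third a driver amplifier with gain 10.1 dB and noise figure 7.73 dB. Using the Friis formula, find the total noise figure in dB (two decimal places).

Convert to linear (a loss of L dB is a gain of −L dB): F_i = 10^(NF_i/10), G_i = 10^(G_i,dB/10)
  Stage 1: F_1 = 10^(2.88/10) = 1.941, G_1 = 10^(12.5/10) = 17.78
  Stage 2: F_2 = 10^(6.06/10) = 4.036, G_2 = 10^(−4.19/10) = 0.3811
  Stage 3: F_3 = 10^(7.73/10) = 5.929, G_3 = 10^(10.1/10) = 10.23
Friis cascade:
  F = 1.941 + (4.036 − 1)/17.78 + (5.929 − 1)/6.776 = 2.839
NF = 10 log₁₀(2.839) = 4.53 dB

4.53 dB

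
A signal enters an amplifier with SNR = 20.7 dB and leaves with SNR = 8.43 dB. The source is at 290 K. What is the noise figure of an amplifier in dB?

NF (dB) = SNR_in(dB) − SNR_out(dB) when the source is at T₀
NF = 20.7 − 8.43 = 12.27 dB

12.27 dB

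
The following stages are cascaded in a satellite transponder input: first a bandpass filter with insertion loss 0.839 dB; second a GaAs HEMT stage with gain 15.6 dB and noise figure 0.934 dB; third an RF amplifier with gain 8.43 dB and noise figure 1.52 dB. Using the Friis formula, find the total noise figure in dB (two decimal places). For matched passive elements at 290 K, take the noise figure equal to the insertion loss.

1.81 dB

Convert to linear (a loss of L dB is a gain of −L dB): F_i = 10^(NF_i/10), G_i = 10^(G_i,dB/10)
  Stage 1: F_1 = 10^(0.839/10) = 1.213, G_1 = 10^(−0.839/10) = 0.8243
  Stage 2: F_2 = 10^(0.934/10) = 1.240, G_2 = 10^(15.6/10) = 36.31
  Stage 3: F_3 = 10^(1.52/10) = 1.419, G_3 = 10^(8.43/10) = 6.966
Friis cascade:
  F = 1.213 + (1.240 − 1)/0.8243 + (1.419 − 1)/29.93 = 1.518
NF = 10 log₁₀(1.518) = 1.81 dB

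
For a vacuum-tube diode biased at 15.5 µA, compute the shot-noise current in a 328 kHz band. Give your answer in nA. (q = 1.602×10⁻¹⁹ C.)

1.28 nA

I_n = √(2qI·B)
2qI·B = 2 × 1.602×10⁻¹⁹ × 1.55×10⁻⁵ × 3.28×10⁵ = 1.63×10⁻¹⁸ A²
I_n = √(1.63×10⁻¹⁸) = 1.28×10⁻⁹ A = 1.28 nA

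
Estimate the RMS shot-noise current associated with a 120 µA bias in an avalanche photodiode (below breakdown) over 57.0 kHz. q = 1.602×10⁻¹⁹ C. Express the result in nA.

I_n = √(2qI·B)
2qI·B = 2 × 1.602×10⁻¹⁹ × 1.20×10⁻⁴ × 5.70×10⁴ = 2.19×10⁻¹⁸ A²
I_n = √(2.19×10⁻¹⁸) = 1.48×10⁻⁹ A = 1.48 nA

1.48 nA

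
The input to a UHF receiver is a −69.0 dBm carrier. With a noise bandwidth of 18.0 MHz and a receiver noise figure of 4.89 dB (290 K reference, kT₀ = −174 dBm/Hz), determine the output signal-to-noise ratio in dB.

27.6 dB

Noise floor: N = −174 + 10 log₁₀(B) + NF
10 log₁₀(1.80×10⁷) = 72.55 dB
N = −174 + 72.55 + 4.89 = −96.56 dBm
SNR = P_sig − N = −69.0 − (−96.56) = 27.56 dB → 27.6 dB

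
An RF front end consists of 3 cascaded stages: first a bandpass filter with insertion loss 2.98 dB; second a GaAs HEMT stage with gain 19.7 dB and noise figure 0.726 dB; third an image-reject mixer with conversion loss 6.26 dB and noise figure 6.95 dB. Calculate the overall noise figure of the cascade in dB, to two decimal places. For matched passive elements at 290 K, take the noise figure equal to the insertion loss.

Convert to linear (a loss of L dB is a gain of −L dB): F_i = 10^(NF_i/10), G_i = 10^(G_i,dB/10)
  Stage 1: F_1 = 10^(2.98/10) = 1.986, G_1 = 10^(−2.98/10) = 0.5035
  Stage 2: F_2 = 10^(0.726/10) = 1.182, G_2 = 10^(19.7/10) = 93.33
  Stage 3: F_3 = 10^(6.95/10) = 4.955, G_3 = 10^(−6.26/10) = 0.2366
Friis cascade:
  F = 1.986 + (1.182 − 1)/0.5035 + (4.955 − 1)/46.99 = 2.432
NF = 10 log₁₀(2.432) = 3.86 dB

3.86 dB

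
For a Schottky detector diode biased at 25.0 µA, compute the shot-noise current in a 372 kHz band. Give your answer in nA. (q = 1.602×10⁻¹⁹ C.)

I_n = √(2qI·B)
2qI·B = 2 × 1.602×10⁻¹⁹ × 2.50×10⁻⁵ × 3.72×10⁵ = 2.98×10⁻¹⁸ A²
I_n = √(2.98×10⁻¹⁸) = 1.73×10⁻⁹ A = 1.73 nA

1.73 nA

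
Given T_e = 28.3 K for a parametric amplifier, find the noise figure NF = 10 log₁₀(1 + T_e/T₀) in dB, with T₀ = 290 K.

0.404 dB

F = 1 + T_e/T₀ = 1 + 28.3/290 = 1.09759
NF = 10 log₁₀(1.09759) = 0.404 dB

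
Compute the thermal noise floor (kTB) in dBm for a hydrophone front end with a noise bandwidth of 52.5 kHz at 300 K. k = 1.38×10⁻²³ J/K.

P_n = kTB = 1.38×10⁻²³ × 300 × 5.25×10⁴ = 2.17×10⁻¹⁶ W
In dBm: 10 log₁₀(2.17×10⁻¹⁶ / 10⁻³) = −126.6 dBm

−126.6 dBm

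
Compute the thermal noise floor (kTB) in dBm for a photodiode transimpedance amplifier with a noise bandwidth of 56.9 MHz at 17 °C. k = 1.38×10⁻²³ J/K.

−96.4 dBm

T = 17 °C + 273.15 = 290.15 K
P_n = kTB = 1.38×10⁻²³ × 290.15 × 5.69×10⁷ = 2.28×10⁻¹³ W
In dBm: 10 log₁₀(2.28×10⁻¹³ / 10⁻³) = −96.4 dBm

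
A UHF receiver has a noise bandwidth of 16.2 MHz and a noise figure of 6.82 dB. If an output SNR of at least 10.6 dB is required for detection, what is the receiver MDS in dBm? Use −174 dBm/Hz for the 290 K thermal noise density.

−84.5 dBm

Sensitivity = −174 + 10 log₁₀(B) + NF + SNR_min
= −174 + 72.1 + 6.82 + 10.6
= −84.48 dBm → −84.5 dBm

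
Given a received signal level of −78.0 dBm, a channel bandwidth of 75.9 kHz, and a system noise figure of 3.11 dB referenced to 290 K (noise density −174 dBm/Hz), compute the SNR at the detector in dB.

44.1 dB

Noise floor: N = −174 + 10 log₁₀(B) + NF
10 log₁₀(7.59×10⁴) = 48.8 dB
N = −174 + 48.8 + 3.11 = −122.09 dBm
SNR = P_sig − N = −78.0 − (−122.09) = 44.09 dB → 44.1 dB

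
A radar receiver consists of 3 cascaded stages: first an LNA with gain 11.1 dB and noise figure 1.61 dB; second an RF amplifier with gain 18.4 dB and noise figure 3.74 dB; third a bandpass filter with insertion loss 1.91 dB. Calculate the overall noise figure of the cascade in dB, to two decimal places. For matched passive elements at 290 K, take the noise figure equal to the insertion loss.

1.92 dB

Convert to linear (a loss of L dB is a gain of −L dB): F_i = 10^(NF_i/10), G_i = 10^(G_i,dB/10)
  Stage 1: F_1 = 10^(1.61/10) = 1.449, G_1 = 10^(11.1/10) = 12.88
  Stage 2: F_2 = 10^(3.74/10) = 2.366, G_2 = 10^(18.4/10) = 69.18
  Stage 3: F_3 = 10^(1.91/10) = 1.552, G_3 = 10^(−1.91/10) = 0.6442
Friis cascade:
  F = 1.449 + (2.366 − 1)/12.88 + (1.552 − 1)/891.3 = 1.555
NF = 10 log₁₀(1.555) = 1.92 dB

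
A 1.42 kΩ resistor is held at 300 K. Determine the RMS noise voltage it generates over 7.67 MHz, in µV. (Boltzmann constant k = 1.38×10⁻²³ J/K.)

13.4 µV

V_n = √(4kTRB)
4kTRB = 4 × 1.38×10⁻²³ × 300 × 1.42×10³ × 7.67×10⁶ = 1.80×10⁻¹⁰ V²
V_n = √(1.80×10⁻¹⁰) = 1.34×10⁻⁵ V = 13.4 µV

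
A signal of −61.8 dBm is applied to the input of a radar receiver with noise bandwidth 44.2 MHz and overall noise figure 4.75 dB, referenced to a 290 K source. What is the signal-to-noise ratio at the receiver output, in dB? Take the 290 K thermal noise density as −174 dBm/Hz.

31.0 dB

Noise floor: N = −174 + 10 log₁₀(B) + NF
10 log₁₀(4.42×10⁷) = 76.45 dB
N = −174 + 76.45 + 4.75 = −92.80 dBm
SNR = P_sig − N = −61.8 − (−92.80) = 31.00 dB → 31.0 dB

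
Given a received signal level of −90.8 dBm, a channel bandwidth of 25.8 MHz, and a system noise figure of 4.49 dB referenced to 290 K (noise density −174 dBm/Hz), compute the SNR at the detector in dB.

Noise floor: N = −174 + 10 log₁₀(B) + NF
10 log₁₀(2.58×10⁷) = 74.12 dB
N = −174 + 74.12 + 4.49 = −95.39 dBm
SNR = P_sig − N = −90.8 − (−95.39) = 4.59 dB → 4.6 dB

4.6 dB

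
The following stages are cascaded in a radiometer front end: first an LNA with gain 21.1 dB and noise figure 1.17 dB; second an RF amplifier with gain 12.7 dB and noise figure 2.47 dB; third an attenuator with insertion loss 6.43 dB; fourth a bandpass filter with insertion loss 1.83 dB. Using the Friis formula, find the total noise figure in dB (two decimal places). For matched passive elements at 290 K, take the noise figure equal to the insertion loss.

Convert to linear (a loss of L dB is a gain of −L dB): F_i = 10^(NF_i/10), G_i = 10^(G_i,dB/10)
  Stage 1: F_1 = 10^(1.17/10) = 1.309, G_1 = 10^(21.1/10) = 128.8
  Stage 2: F_2 = 10^(2.47/10) = 1.766, G_2 = 10^(12.7/10) = 18.62
  Stage 3: F_3 = 10^(6.43/10) = 4.395, G_3 = 10^(−6.43/10) = 0.2275
  Stage 4: F_4 = 10^(1.83/10) = 1.524, G_4 = 10^(−1.83/10) = 0.6561
Friis cascade:
  F = 1.309 + (1.766 − 1)/128.8 + (4.395 − 1)/2399 + (1.524 − 1)/545.8 = 1.318
NF = 10 log₁₀(1.318) = 1.20 dB

1.20 dB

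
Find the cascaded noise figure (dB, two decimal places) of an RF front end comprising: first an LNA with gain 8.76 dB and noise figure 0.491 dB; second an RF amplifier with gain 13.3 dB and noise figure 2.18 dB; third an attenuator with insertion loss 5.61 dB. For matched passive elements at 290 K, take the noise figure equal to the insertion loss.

Convert to linear (a loss of L dB is a gain of −L dB): F_i = 10^(NF_i/10), G_i = 10^(G_i,dB/10)
  Stage 1: F_1 = 10^(0.491/10) = 1.120, G_1 = 10^(8.76/10) = 7.516
  Stage 2: F_2 = 10^(2.18/10) = 1.652, G_2 = 10^(13.3/10) = 21.38
  Stage 3: F_3 = 10^(5.61/10) = 3.639, G_3 = 10^(−5.61/10) = 0.2748
Friis cascade:
  F = 1.120 + (1.652 − 1)/7.516 + (3.639 − 1)/160.7 = 1.223
NF = 10 log₁₀(1.223) = 0.87 dB

0.87 dB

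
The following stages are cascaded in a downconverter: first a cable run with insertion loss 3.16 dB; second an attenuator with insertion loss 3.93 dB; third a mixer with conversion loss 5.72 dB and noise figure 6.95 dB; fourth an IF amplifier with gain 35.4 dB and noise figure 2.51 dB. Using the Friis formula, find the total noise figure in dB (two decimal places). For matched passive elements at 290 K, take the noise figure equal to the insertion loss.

16.05 dB

Convert to linear (a loss of L dB is a gain of −L dB): F_i = 10^(NF_i/10), G_i = 10^(G_i,dB/10)
  Stage 1: F_1 = 10^(3.16/10) = 2.070, G_1 = 10^(−3.16/10) = 0.4831
  Stage 2: F_2 = 10^(3.93/10) = 2.472, G_2 = 10^(−3.93/10) = 0.4046
  Stage 3: F_3 = 10^(6.95/10) = 4.955, G_3 = 10^(−5.72/10) = 0.2679
  Stage 4: F_4 = 10^(2.51/10) = 1.782, G_4 = 10^(35.4/10) = 3467
Friis cascade:
  F = 2.070 + (2.472 − 1)/0.4831 + (4.955 − 1)/0.1954 + (1.782 − 1)/0.05236 = 40.29
NF = 10 log₁₀(40.29) = 16.05 dB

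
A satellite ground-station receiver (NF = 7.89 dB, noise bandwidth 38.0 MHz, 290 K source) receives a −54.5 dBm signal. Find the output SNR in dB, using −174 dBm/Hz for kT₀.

Noise floor: N = −174 + 10 log₁₀(B) + NF
10 log₁₀(3.80×10⁷) = 75.8 dB
N = −174 + 75.8 + 7.89 = −90.31 dBm
SNR = P_sig − N = −54.5 − (−90.31) = 35.81 dB → 35.8 dB

35.8 dB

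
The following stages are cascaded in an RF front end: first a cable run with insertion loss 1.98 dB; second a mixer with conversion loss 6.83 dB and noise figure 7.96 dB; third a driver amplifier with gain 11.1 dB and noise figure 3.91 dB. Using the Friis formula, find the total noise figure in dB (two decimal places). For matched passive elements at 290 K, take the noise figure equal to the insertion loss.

13.22 dB

Convert to linear (a loss of L dB is a gain of −L dB): F_i = 10^(NF_i/10), G_i = 10^(G_i,dB/10)
  Stage 1: F_1 = 10^(1.98/10) = 1.578, G_1 = 10^(−1.98/10) = 0.6339
  Stage 2: F_2 = 10^(7.96/10) = 6.252, G_2 = 10^(−6.83/10) = 0.2075
  Stage 3: F_3 = 10^(3.91/10) = 2.460, G_3 = 10^(11.1/10) = 12.88
Friis cascade:
  F = 1.578 + (6.252 − 1)/0.6339 + (2.460 − 1)/0.1315 = 20.97
NF = 10 log₁₀(20.97) = 13.22 dB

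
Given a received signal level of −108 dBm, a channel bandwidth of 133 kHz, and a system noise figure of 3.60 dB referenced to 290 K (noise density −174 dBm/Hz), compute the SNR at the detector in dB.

Noise floor: N = −174 + 10 log₁₀(B) + NF
10 log₁₀(1.33×10⁵) = 51.24 dB
N = −174 + 51.24 + 3.60 = −119.16 dBm
SNR = P_sig − N = −108 − (−119.16) = 11.16 dB → 11.2 dB

11.2 dB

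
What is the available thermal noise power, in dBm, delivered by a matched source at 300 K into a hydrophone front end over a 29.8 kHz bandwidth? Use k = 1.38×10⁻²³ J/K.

P_n = kTB = 1.38×10⁻²³ × 300 × 2.98×10⁴ = 1.23×10⁻¹⁶ W
In dBm: 10 log₁₀(1.23×10⁻¹⁶ / 10⁻³) = −129.1 dBm

−129.1 dBm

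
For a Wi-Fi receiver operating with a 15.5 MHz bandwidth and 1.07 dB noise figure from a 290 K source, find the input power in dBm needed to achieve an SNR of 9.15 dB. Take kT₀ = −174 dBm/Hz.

Sensitivity = −174 + 10 log₁₀(B) + NF + SNR_min
= −174 + 71.9 + 1.07 + 9.15
= −91.88 dBm → −91.9 dBm

−91.9 dBm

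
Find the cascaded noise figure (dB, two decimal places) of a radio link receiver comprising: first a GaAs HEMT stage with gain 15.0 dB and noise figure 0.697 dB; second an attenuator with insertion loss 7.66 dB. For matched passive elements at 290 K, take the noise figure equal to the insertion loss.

1.23 dB

Convert to linear (a loss of L dB is a gain of −L dB): F_i = 10^(NF_i/10), G_i = 10^(G_i,dB/10)
  Stage 1: F_1 = 10^(0.697/10) = 1.174, G_1 = 10^(15.0/10) = 31.62
  Stage 2: F_2 = 10^(7.66/10) = 5.834, G_2 = 10^(−7.66/10) = 0.1714
Friis cascade:
  F = 1.174 + (5.834 − 1)/31.62 = 1.327
NF = 10 log₁₀(1.327) = 1.23 dB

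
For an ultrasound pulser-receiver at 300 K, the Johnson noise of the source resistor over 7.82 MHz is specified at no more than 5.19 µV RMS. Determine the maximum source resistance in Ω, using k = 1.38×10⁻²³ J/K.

208 Ω

Johnson–Nyquist: V_n = √(4kTRB) ⇒ R = V_n² / (4kTB)
4kTB = 4 × 1.38×10⁻²³ × 300 × 7.82×10⁶ = 1.29×10⁻¹³
R = (5.19×10⁻⁶)² / 1.29×10⁻¹³ = 2.08×10² Ω = 208 Ω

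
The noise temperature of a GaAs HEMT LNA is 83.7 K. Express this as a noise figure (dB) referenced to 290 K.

1.10 dB

F = 1 + T_e/T₀ = 1 + 83.7/290 = 1.28862
NF = 10 log₁₀(1.28862) = 1.10 dB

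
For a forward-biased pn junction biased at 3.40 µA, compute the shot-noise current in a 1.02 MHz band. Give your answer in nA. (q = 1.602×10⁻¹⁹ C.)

1.05 nA

I_n = √(2qI·B)
2qI·B = 2 × 1.602×10⁻¹⁹ × 3.40×10⁻⁶ × 1.02×10⁶ = 1.11×10⁻¹⁸ A²
I_n = √(1.11×10⁻¹⁸) = 1.05×10⁻⁹ A = 1.05 nA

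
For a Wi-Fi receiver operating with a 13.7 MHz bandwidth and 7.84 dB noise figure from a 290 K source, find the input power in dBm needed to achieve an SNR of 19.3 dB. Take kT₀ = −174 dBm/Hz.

Sensitivity = −174 + 10 log₁₀(B) + NF + SNR_min
= −174 + 71.37 + 7.84 + 19.3
= −75.49 dBm → −75.5 dBm

−75.5 dBm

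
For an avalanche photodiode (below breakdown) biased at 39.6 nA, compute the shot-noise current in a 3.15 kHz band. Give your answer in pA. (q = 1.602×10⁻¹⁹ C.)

6.32 pA

I_n = √(2qI·B)
2qI·B = 2 × 1.602×10⁻¹⁹ × 3.96×10⁻⁸ × 3.15×10³ = 4.00×10⁻²³ A²
I_n = √(4.00×10⁻²³) = 6.32×10⁻¹² A = 6.32 pA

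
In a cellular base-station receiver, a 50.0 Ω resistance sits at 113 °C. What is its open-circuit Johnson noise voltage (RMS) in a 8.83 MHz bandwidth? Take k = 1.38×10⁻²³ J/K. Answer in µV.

3.07 µV

T = 113 °C + 273.15 = 386.15 K
V_n = √(4kTRB)
4kTRB = 4 × 1.38×10⁻²³ × 386.15 × 5.00×10¹ × 8.83×10⁶ = 9.41×10⁻¹² V²
V_n = √(9.41×10⁻¹²) = 3.07×10⁻⁶ V = 3.07 µV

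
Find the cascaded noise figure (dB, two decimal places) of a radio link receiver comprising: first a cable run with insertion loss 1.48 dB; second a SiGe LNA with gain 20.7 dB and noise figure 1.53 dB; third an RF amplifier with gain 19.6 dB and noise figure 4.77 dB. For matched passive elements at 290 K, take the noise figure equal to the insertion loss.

Convert to linear (a loss of L dB is a gain of −L dB): F_i = 10^(NF_i/10), G_i = 10^(G_i,dB/10)
  Stage 1: F_1 = 10^(1.48/10) = 1.406, G_1 = 10^(−1.48/10) = 0.7112
  Stage 2: F_2 = 10^(1.53/10) = 1.422, G_2 = 10^(20.7/10) = 117.5
  Stage 3: F_3 = 10^(4.77/10) = 2.999, G_3 = 10^(19.6/10) = 91.20
Friis cascade:
  F = 1.406 + (1.422 − 1)/0.7112 + (2.999 − 1)/83.56 = 2.024
NF = 10 log₁₀(2.024) = 3.06 dB

3.06 dB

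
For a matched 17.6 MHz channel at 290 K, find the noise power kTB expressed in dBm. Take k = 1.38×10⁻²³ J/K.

P_n = kTB = 1.38×10⁻²³ × 290 × 1.76×10⁷ = 7.04×10⁻¹⁴ W
In dBm: 10 log₁₀(7.04×10⁻¹⁴ / 10⁻³) = −101.5 dBm

−101.5 dBm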